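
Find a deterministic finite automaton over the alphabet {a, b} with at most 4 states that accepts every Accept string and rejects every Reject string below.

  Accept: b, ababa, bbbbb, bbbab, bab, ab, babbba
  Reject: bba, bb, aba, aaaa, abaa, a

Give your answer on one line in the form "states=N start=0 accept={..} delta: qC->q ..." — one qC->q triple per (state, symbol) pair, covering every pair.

states=4 start=0 accept={1,3} delta: 0a->0 0b->1 1a->2 1b->0 2a->0 2b->3 3a->1 3b->2

State merging on the prefix tree: take the shortest (then alphabetical) example prefix whose next move is undefined and point that move at state 0, else 1, else 2, ...; a target is out if some Accept/Reject pair would then sit in one state with the same input left (inseparable). If every existing state is out, open a new one.
a: 0a undefined. 0a->0: ok.
b: 0b undefined. 0b->0: no, b/bba meet in 0. Open state 1: 0b->1.
ba: 1a undefined. 1a->0: no, ababa/aba meet in 0. 1a->1: no, b/aba meet in 1. Open state 2: 1a->2.
bb: 1b undefined. 1b->0: ok.
bab: 2b undefined. 2b->0: no, ababa/bba meet in 0. 2b->1: no, ababa/aba meet in 2. 2b->2: no, ababa/abaa meet in 2 with "a" left. Open state 3: 2b->3.
abaa: 2a undefined. 2a->0: ok.
babb: 3b undefined. 3b->0: no, babbba/aba meet in 2. 3b->1: no, babbba/bba meet in 0. 3b->2: ok.
ababa: 3a undefined. 3a->0: no, ababa/bba meet in 0. 3a->1: ok.
All examples now run through 4 states with every (state, symbol) defined. Accept strings end in {1,3}, Reject strings end in {0,2}; accept={1,3}.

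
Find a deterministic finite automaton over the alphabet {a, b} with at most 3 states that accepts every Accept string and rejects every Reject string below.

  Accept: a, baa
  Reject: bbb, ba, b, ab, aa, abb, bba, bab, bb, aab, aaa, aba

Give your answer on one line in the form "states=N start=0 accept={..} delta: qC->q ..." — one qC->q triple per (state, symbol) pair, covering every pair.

states=3 start=0 accept={1} delta: 0a->1 0b->2 1a->2 1b->2 2a->0 2b->2

Grow the machine one transition at a time. Run the examples from 0; the earliest place one falls off (shortest prefix, ties alphabetical) gets sent to the lowest-numbered state that keeps every Accept/Reject pair distinguishable — a pair clashes when both reach the same state with identical unread suffix — and to a fresh state only if none does.
a: 0a undefined. 0a->0: no, a/aa meet in 0. Open state 1: 0a->1.
b: 0b undefined. 0b->0: no, a/ba meet in 1. 0b->1: no, a/b meet in 1. Open state 2: 0b->2.
aa: 1a undefined. 1a->0: no, a/aaa meet in 1. 1a->1: no, a/aa meet in 1. 1a->2: ok.
ab: 1b undefined. 1b->0: no, a/aba meet in 1. 1b->1: no, a/ab meet in 1. 1b->2: ok.
ba: 2a undefined. 2a->0: ok.
bb: 2b undefined. 2b->0: no, a/bba meet in 1. 2b->1: no, a/abb meet in 1. 2b->2: ok.
All examples now run through 3 states with every (state, symbol) defined. Accept strings end in {1}, Reject strings end in {0,2}; accept={1}.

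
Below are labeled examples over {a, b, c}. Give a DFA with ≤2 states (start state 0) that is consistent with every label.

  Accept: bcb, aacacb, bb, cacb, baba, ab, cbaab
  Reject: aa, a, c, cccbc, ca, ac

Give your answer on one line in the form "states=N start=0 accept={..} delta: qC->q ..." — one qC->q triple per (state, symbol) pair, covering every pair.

State merging on the prefix tree: take the shortest (then alphabetical) example prefix whose next move is undefined and point that move at state 0, else 1, else 2, ...; a target is out if some Accept/Reject pair would then sit in one state with the same input left (inseparable). If every existing state is out, open a new one.
a: 0a undefined. 0a->0: ok.
b: 0b undefined. 0b->0: no, bb/aa meet in 0. Open state 1: 0b->1.
c: 0c undefined. 0c->0: ok.
ba: 1a undefined. 1a->0: no, baba/aa meet in 0. 1a->1: ok.
bb: 1b undefined. 1b->0: no, bb/aa meet in 0. 1b->1: ok.
bc: 1c undefined. 1c->0: ok.
All examples now run through 2 states with every (state, symbol) defined. Accept strings end in {1}, Reject strings end in {0}; accept={1}.

states=2 start=0 accept={1} delta: 0a->0 0b->1 0c->0 1a->1 1b->1 1c->0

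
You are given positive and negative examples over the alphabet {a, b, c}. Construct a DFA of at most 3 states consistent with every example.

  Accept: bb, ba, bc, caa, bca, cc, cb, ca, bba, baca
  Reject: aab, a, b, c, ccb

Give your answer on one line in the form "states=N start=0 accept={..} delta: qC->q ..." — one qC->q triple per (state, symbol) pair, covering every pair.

State merging on the prefix tree: take the shortest (then alphabetical) example prefix whose next move is undefined and point that move at state 0, else 1, else 2, ...; a target is out if some Accept/Reject pair would then sit in one state with the same input left (inseparable). If every existing state is out, open a new one.
a: 0a undefined. 0a->0: ok.
b: 0b undefined. 0b->0: no, bb/aab meet in 0. Open state 1: 0b->1.
c: 0c undefined. 0c->0: no, caa/a meet in 0. 0c->1: ok.
ba: 1a undefined. 1a->0: no, ba/a meet in 0. 1a->1: no, ba/aab meet in 1. Open state 2: 1a->2.
bb: 1b undefined. 1b->0: no, bb/a meet in 0. 1b->1: no, bb/aab meet in 1. 1b->2: ok.
bc: 1c undefined. 1c->0: no, bc/a meet in 0. 1c->1: no, bb/ccb meet in 2. 1c->2: ok.
bac: 2c undefined. 2c->0: no, baca/a meet in 0. 2c->1: ok.
bba: 2a undefined. 2a->0: no, caa/a meet in 0. 2a->1: no, caa/aab meet in 1. 2a->2: ok.
ccb: 2b undefined. 2b->0: ok.
All examples now run through 3 states with every (state, symbol) defined. Accept strings end in {2}, Reject strings end in {0,1}; accept={2}.

states=3 start=0 accept={2} delta: 0a->0 0b->1 0c->1 1a->2 1b->2 1c->2 2a->2 2b->0 2c->1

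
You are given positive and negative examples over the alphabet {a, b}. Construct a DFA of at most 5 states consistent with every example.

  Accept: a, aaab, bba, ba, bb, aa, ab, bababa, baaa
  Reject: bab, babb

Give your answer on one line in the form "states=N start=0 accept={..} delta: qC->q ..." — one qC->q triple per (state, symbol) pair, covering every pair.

states=4 start=0 accept={0,1,2} delta: 0a->0 0b->1 1a->2 1b->0 2a->0 2b->3 3a->0 3b->3

Grow the machine one transition at a time. Run the examples from 0; the earliest place one falls off (shortest prefix, ties alphabetical) gets sent to the lowest-numbered state that keeps every Accept/Reject pair distinguishable — a pair clashes when both reach the same state with identical unread suffix — and to a fresh state only if none does.
a: 0a undefined. 0a->0: ok.
b: 0b undefined. 0b->0: no, a/bab meet in 0. Open state 1: 0b->1.
ba: 1a undefined. 1a->0: no, aaab/bab meet in 1. 1a->1: no, bb/bab meet in 1 with "b" left. Open state 2: 1a->2.
bb: 1b undefined. 1b->0: ok.
baa: 2a undefined. 2a->0: ok.
bab: 2b undefined. 2b->0: no, a/bab meet in 0. 2b->1: no, a/babb meet in 0. 2b->2: no, ba/bab meet in 2. Open state 3: 2b->3.
baba: 3a undefined. 3a->0: ok.
babb: 3b undefined. 3b->0: no, a/babb meet in 0. 3b->1: no, aaab/babb meet in 1. 3b->2: no, ba/babb meet in 2. 3b->3: ok.
All examples now run through 4 states with every (state, symbol) defined. Accept strings end in {0,1,2}, Reject strings end in {3}; accept={0,1,2}.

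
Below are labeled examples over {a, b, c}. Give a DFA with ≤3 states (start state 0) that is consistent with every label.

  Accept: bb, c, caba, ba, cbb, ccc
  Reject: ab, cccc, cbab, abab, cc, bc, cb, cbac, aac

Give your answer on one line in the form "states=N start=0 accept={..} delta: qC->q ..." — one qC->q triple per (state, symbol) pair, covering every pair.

Grow the machine one transition at a time. Run the examples from 0; the earliest place one falls off (shortest prefix, ties alphabetical) gets sent to the lowest-numbered state that keeps every Accept/Reject pair distinguishable — a pair clashes when both reach the same state with identical unread suffix — and to a fresh state only if none does.
a: 0a undefined. 0a->0: no, c/aac meet in 0 with "c" left. Open state 1: 0a->1.
b: 0b undefined. 0b->0: no, c/bc meet in 0 with "c" left. 0b->1: no, bb/ab meet in 1 with "b" left. Open state 2: 0b->2.
c: 0c undefined. 0c->0: no, c/cccc meet in 0. 0c->1: ok.
aa: 1a undefined. 1a->0: no, c/aac meet in 1. 1a->1: ok.
ab: 1b undefined. 1b->0: ok.
ba: 2a undefined. 2a->0: no, ba/ab meet in 0. 2a->1: ok.
bb: 2b undefined. 2b->0: no, bb/ab meet in 0. 2b->1: ok.
bc: 2c undefined. 2c->0: ok.
cc: 1c undefined. 1c->0: ok.
All examples now run through 3 states with every (state, symbol) defined. Accept strings end in {1,2}, Reject strings end in {0}; accept={1,2}.

states=3 start=0 accept={1,2} delta: 0a->1 0b->2 0c->1 1a->1 1b->0 1c->0 2a->1 2b->1 2c->0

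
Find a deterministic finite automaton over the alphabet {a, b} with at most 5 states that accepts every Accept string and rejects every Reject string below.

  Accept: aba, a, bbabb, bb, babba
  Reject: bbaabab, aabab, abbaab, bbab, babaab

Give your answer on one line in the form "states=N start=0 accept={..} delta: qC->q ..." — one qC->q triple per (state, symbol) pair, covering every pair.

states=2 start=0 accept={0} delta: 0a->0 0b->1 1a->0 1b->0

Fold the examples into a partial DFA from state 0: repeatedly fix the first undefined (state, symbol) met by the shortest-then-alphabetical prefix, trying targets in increasing order and rejecting any under which an Accept and a Reject string meet in one state with the same remainder; add a state when all current targets are rejected. Accepting states are where Accept strings end.
a: 0a undefined. 0a->0: ok.
b: 0b undefined. 0b->0: no, aba/bbaabab meet in 0. Open state 1: 0b->1.
ba: 1a undefined. 1a->0: ok.
bb: 1b undefined. 1b->0: ok.
All examples now run through 2 states with every (state, symbol) defined. Accept strings end in {0}, Reject strings end in {1}; accept={0}.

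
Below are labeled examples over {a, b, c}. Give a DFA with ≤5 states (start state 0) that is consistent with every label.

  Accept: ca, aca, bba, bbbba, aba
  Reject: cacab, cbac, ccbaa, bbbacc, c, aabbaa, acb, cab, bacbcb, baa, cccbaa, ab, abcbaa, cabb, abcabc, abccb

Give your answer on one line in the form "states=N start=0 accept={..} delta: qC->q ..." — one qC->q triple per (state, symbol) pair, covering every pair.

State merging on the prefix tree: take the shortest (then alphabetical) example prefix whose next move is undefined and point that move at state 0, else 1, else 2, ...; a target is out if some Accept/Reject pair would then sit in one state with the same input left (inseparable). If every existing state is out, open a new one.
a: 0a undefined. 0a->0: ok.
b: 0b undefined. 0b->0: no, bba/aabbaa meet in 0. Open state 1: 0b->1.
c: 0c undefined. 0c->0: no, ca/c meet in 0. 0c->1: ok.
ba: 1a undefined. 1a->0: no, ca/baa meet in 0. 1a->1: no, ca/c meet in 1. Open state 2: 1a->2.
bb: 1b undefined. 1b->0: no, bba/aabbaa meet in 0. 1b->1: ok.
cc: 1c undefined. 1c->0: ok.
baa: 2a undefined. 2a->0: ok.
bac: 2c undefined. 2c->0: ok.
cab: 2b undefined. 2b->0: ok.
All examples now run through 3 states with every (state, symbol) defined. Accept strings end in {2}, Reject strings end in {0,1}; accept={2}.

states=3 start=0 accept={2} delta: 0a->0 0b->1 0c->1 1a->2 1b->1 1c->0 2a->0 2b->0 2c->0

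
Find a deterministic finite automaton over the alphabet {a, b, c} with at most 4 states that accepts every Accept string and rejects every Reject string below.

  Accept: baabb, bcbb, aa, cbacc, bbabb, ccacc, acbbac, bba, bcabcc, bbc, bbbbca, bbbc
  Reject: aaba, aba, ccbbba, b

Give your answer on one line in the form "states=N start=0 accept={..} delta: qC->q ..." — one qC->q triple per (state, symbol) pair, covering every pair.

Fold the examples into a partial DFA from state 0: repeatedly fix the first undefined (state, symbol) met by the shortest-then-alphabetical prefix, trying targets in increasing order and rejecting any under which an Accept and a Reject string meet in one state with the same remainder; add a state when all current targets are rejected. Accepting states are where Accept strings end.
a: 0a undefined. 0a->0: ok.
b: 0b undefined. 0b->0: no, baabb/aaba meet in 0. Open state 1: 0b->1.
c: 0c undefined. 0c->0: ok.
ba: 1a undefined. 1a->0: no, aa/aaba meet in 0. 1a->1: ok.
bb: 1b undefined. 1b->0: no, baabb/aaba meet in 1. 1b->1: no, baabb/aaba meet in 1. Open state 2: 1b->2.
bc: 1c undefined. 1c->0: ok.
bba: 2a undefined. 2a->0: ok.
bbb: 2b undefined. 2b->0: no, baabb/ccbbba meet in 0. 2b->1: no, baabb/aaba meet in 1. 2b->2: no, aa/ccbbba meet in 0. Open state 3: 2b->3.
bbc: 2c undefined. 2c->0: ok.
bbbb: 3b undefined. 3b->0: ok.
bbbc: 3c undefined. 3c->0: ok.
ccbbba: 3a undefined. 3a->0: no, aa/ccbbba meet in 0. 3a->1: ok.
All examples now run through 4 states with every (state, symbol) defined. Accept strings end in {0,2,3}, Reject strings end in {1}; accept={0,2,3}.

states=4 start=0 accept={0,2,3} delta: 0a->0 0b->1 0c->0 1a->1 1b->2 1c->0 2a->0 2b->3 2c->0 3a->1 3b->0 3c->0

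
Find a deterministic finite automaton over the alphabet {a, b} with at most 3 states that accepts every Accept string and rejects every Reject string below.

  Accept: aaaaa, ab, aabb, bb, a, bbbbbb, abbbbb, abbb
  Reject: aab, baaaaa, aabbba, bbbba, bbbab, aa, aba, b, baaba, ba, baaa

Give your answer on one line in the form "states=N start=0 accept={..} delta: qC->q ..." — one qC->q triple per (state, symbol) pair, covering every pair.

Grow the machine one transition at a time. Run the examples from 0; the earliest place one falls off (shortest prefix, ties alphabetical) gets sent to the lowest-numbered state that keeps every Accept/Reject pair distinguishable — a pair clashes when both reach the same state with identical unread suffix — and to a fresh state only if none does.
a: 0a undefined. 0a->0: no, aaaaa/aa meet in 0. Open state 1: 0a->1.
b: 0b undefined. 0b->0: no, aaaaa/baaaaa meet in 1 with "aaaa" left. 0b->1: no, a/b meet in 1. Open state 2: 0b->2.
aa: 1a undefined. 1a->0: ok.
ab: 1b undefined. 1b->0: no, aaaaa/aba meet in 1. 1b->1: ok.
ba: 2a undefined. 2a->0: ok.
bb: 2b undefined. 2b->0: no, aaaaa/bbbba meet in 1. 2b->1: ok.
All examples now run through 3 states with every (state, symbol) defined. Accept strings end in {1}, Reject strings end in {0,2}; accept={1}.

states=3 start=0 accept={1} delta: 0a->1 0b->2 1a->0 1b->1 2a->0 2b->1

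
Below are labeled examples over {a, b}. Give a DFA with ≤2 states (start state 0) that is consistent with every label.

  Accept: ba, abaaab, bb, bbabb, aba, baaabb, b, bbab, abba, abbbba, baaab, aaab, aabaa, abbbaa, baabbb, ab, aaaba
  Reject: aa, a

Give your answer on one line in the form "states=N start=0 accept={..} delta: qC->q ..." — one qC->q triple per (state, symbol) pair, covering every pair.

Fold the examples into a partial DFA from state 0: repeatedly fix the first undefined (state, symbol) met by the shortest-then-alphabetical prefix, trying targets in increasing order and rejecting any under which an Accept and a Reject string meet in one state with the same remainder; add a state when all current targets are rejected. Accepting states are where Accept strings end.
a: 0a undefined. 0a->0: ok.
b: 0b undefined. 0b->0: no, ba/aa meet in 0. Open state 1: 0b->1.
ba: 1a undefined. 1a->0: no, ba/aa meet in 0. 1a->1: ok.
bb: 1b undefined. 1b->0: no, abaaab/aa meet in 0. 1b->1: ok.
All examples now run through 2 states with every (state, symbol) defined. Accept strings end in {1}, Reject strings end in {0}; accept={1}.

states=2 start=0 accept={1} delta: 0a->0 0b->1 1a->1 1b->1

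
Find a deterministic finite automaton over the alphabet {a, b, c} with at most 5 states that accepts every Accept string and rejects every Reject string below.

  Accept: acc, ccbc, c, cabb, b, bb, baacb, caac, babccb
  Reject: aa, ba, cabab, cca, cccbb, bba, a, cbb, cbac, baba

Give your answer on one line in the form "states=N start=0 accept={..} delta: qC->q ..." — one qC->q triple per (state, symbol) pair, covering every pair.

Fold the examples into a partial DFA from state 0: repeatedly fix the first undefined (state, symbol) met by the shortest-then-alphabetical prefix, trying targets in increasing order and rejecting any under which an Accept and a Reject string meet in one state with the same remainder; add a state when all current targets are rejected. Accepting states are where Accept strings end.
a: 0a undefined. 0a->0: ok.
b: 0b undefined. 0b->0: no, b/aa meet in 0. Open state 1: 0b->1.
c: 0c undefined. 0c->0: no, acc/aa meet in 0. 0c->1: ok.
ba: 1a undefined. 1a->0: no, c/cabab meet in 1. 1a->1: no, c/ba meet in 1. Open state 2: 1a->2.
bb: 1b undefined. 1b->0: no, c/cbb meet in 1. 1b->1: no, c/cbb meet in 1. 1b->2: no, bb/ba meet in 2. Open state 3: 1b->3.
cc: 1c undefined. 1c->0: no, acc/aa meet in 0. 1c->1: ok.
baa: 2a undefined. 2a->0: ok.
bab: 2b undefined. 2b->0: no, acc/cabab meet in 1. 2b->1: no, acc/cabab meet in 1. 2b->2: no, acc/cabab meet in 1. 2b->3: no, cabb/cccbb meet in 3 with "b" left. Open state 4: 2b->4.
bba: 3a undefined. 3a->0: no, acc/cbac meet in 1. 3a->1: no, acc/bba meet in 1. 3a->2: ok.
cbb: 3b undefined. 3b->0: ok.
baba: 4a undefined. 4a->0: no, acc/cabab meet in 1. 4a->1: no, acc/baba meet in 1. 4a->2: ok.
babc: 4c undefined. 4c->0: ok.
cabb: 4b undefined. 4b->0: no, cabb/aa meet in 0. 4b->1: ok.
cbac: 2c undefined. 2c->0: ok.
ccbc: 3c undefined. 3c->0: no, ccbc/aa meet in 0. 3c->1: ok.
All examples now run through 5 states with every (state, symbol) defined. Accept strings end in {1,3}, Reject strings end in {0,2,4}; accept={1,3}.

states=5 start=0 accept={1,3} delta: 0a->0 0b->1 0c->1 1a->2 1b->3 1c->1 2a->0 2b->4 2c->0 3a->2 3b->0 3c->1 4a->2 4b->1 4c->0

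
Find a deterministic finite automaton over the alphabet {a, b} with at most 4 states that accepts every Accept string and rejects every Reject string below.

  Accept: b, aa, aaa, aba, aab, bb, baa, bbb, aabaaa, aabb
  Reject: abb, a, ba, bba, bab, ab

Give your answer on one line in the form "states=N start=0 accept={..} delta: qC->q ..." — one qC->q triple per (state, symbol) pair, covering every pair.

State merging on the prefix tree: take the shortest (then alphabetical) example prefix whose next move is undefined and point that move at state 0, else 1, else 2, ...; a target is out if some Accept/Reject pair would then sit in one state with the same input left (inseparable). If every existing state is out, open a new one.
a: 0a undefined. 0a->0: no, b/ab meet in 0 with "b" left. Open state 1: 0a->1.
b: 0b undefined. 0b->0: ok.
aa: 1a undefined. 1a->0: no, aaa/a meet in 1. 1a->1: no, aa/a meet in 1. Open state 2: 1a->2.
ab: 1b undefined. 1b->0: no, b/abb meet in 0. 1b->1: ok.
aaa: 2a undefined. 2a->0: ok.
aab: 2b undefined. 2b->0: ok.
All examples now run through 3 states with every (state, symbol) defined. Accept strings end in {0,2}, Reject strings end in {1}; accept={0,2}.

states=3 start=0 accept={0,2} delta: 0a->1 0b->0 1a->2 1b->1 2a->0 2b->0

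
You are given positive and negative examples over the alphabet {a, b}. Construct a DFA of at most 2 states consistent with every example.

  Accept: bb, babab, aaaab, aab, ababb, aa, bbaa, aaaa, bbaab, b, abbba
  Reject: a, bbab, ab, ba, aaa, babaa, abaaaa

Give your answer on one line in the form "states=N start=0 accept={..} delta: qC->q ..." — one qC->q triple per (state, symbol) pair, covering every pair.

Grow the machine one transition at a time. Run the examples from 0; the earliest place one falls off (shortest prefix, ties alphabetical) gets sent to the lowest-numbered state that keeps every Accept/Reject pair distinguishable — a pair clashes when both reach the same state with identical unread suffix — and to a fresh state only if none does.
a: 0a undefined. 0a->0: no, aaaab/ab meet in 0 with "b" left. Open state 1: 0a->1.
b: 0b undefined. 0b->0: ok.
aa: 1a undefined. 1a->0: ok.
ab: 1b undefined. 1b->0: no, bb/bbab meet in 0. 1b->1: ok.
All examples now run through 2 states with every (state, symbol) defined. Accept strings end in {0}, Reject strings end in {1}; accept={0}.

states=2 start=0 accept={0} delta: 0a->1 0b->0 1a->0 1b->1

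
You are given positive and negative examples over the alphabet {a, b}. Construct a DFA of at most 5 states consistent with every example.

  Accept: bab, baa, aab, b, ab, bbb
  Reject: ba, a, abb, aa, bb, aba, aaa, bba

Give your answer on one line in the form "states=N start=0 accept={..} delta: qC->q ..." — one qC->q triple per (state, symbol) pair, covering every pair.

Grow the machine one transition at a time. Run the examples from 0; the earliest place one falls off (shortest prefix, ties alphabetical) gets sent to the lowest-numbered state that keeps every Accept/Reject pair distinguishable — a pair clashes when both reach the same state with identical unread suffix — and to a fresh state only if none does.
a: 0a undefined. 0a->0: ok.
b: 0b undefined. 0b->0: no, bab/ba meet in 0. Open state 1: 0b->1.
ba: 1a undefined. 1a->0: no, baa/ba meet in 0. 1a->1: no, bab/abb meet in 1 with "b" left. Open state 2: 1a->2.
bb: 1b undefined. 1b->0: ok.
baa: 2a undefined. 2a->0: no, baa/a meet in 0. 2a->1: ok.
bab: 2b undefined. 2b->0: no, bab/a meet in 0. 2b->1: ok.
All examples now run through 3 states with every (state, symbol) defined. Accept strings end in {1}, Reject strings end in {0,2}; accept={1}.

states=3 start=0 accept={1} delta: 0a->0 0b->1 1a->2 1b->0 2a->1 2b->1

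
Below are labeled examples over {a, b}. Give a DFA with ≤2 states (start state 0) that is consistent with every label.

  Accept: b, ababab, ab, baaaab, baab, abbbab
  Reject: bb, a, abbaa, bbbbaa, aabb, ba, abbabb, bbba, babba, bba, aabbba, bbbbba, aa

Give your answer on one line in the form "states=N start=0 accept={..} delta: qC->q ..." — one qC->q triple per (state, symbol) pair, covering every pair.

Fold the examples into a partial DFA from state 0: repeatedly fix the first undefined (state, symbol) met by the shortest-then-alphabetical prefix, trying targets in increasing order and rejecting any under which an Accept and a Reject string meet in one state with the same remainder; add a state when all current targets are rejected. Accepting states are where Accept strings end.
a: 0a undefined. 0a->0: ok.
b: 0b undefined. 0b->0: no, b/bb meet in 0. Open state 1: 0b->1.
ba: 1a undefined. 1a->0: ok.
bb: 1b undefined. 1b->0: ok.
All examples now run through 2 states with every (state, symbol) defined. Accept strings end in {1}, Reject strings end in {0}; accept={1}.

states=2 start=0 accept={1} delta: 0a->0 0b->1 1a->0 1b->0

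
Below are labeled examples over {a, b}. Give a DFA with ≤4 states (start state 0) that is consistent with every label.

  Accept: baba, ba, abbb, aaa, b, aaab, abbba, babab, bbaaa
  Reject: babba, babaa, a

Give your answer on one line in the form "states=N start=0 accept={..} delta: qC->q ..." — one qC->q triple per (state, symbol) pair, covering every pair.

states=4 start=0 accept={0,2,3} delta: 0a->1 0b->2 1a->2 1b->0 2a->2 2b->3 3a->0 3b->0

Grow the machine one transition at a time. Run the examples from 0; the earliest place one falls off (shortest prefix, ties alphabetical) gets sent to the lowest-numbered state that keeps every Accept/Reject pair distinguishable — a pair clashes when both reach the same state with identical unread suffix — and to a fresh state only if none does.
a: 0a undefined. 0a->0: no, aaa/a meet in 0. Open state 1: 0a->1.
b: 0b undefined. 0b->0: no, ba/a meet in 1. 0b->1: no, b/a meet in 1. Open state 2: 0b->2.
aa: 1a undefined. 1a->0: no, aaa/a meet in 1. 1a->1: no, aaa/a meet in 1. 1a->2: ok.
ab: 1b undefined. 1b->0: ok.
ba: 2a undefined. 2a->0: no, abbba/babba meet in 2 with "ba" left. 2a->1: no, baba/babba meet in 1. 2a->2: ok.
bb: 2b undefined. 2b->0: no, baba/a meet in 1. 2b->1: no, baba/babaa meet in 2. 2b->2: no, baba/babba meet in 2. Open state 3: 2b->3.
bba: 3a undefined. 3a->0: ok.
babb: 3b undefined. 3b->0: ok.
All examples now run through 4 states with every (state, symbol) defined. Accept strings end in {0,2,3}, Reject strings end in {1}; accept={0,2,3}.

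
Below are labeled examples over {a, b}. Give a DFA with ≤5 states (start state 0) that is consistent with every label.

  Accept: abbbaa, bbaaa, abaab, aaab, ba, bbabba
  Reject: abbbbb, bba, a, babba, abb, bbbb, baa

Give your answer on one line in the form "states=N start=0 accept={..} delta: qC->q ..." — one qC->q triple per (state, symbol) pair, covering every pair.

states=5 start=0 accept={1,2} delta: 0a->0 0b->1 1a->2 1b->3 2a->0 2b->1 3a->4 3b->3 4a->1 4b->0

Grow the machine one transition at a time. Run the examples from 0; the earliest place one falls off (shortest prefix, ties alphabetical) gets sent to the lowest-numbered state that keeps every Accept/Reject pair distinguishable — a pair clashes when both reach the same state with identical unread suffix — and to a fresh state only if none does.
a: 0a undefined. 0a->0: ok.
b: 0b undefined. 0b->0: no, abbbaa/abbbbb meet in 0. Open state 1: 0b->1.
ba: 1a undefined. 1a->0: no, ba/a meet in 0. 1a->1: no, abaab/abb meet in 1 with "b" left. Open state 2: 1a->2.
bb: 1b undefined. 1b->0: no, abbbaa/baa meet in 2 with "a" left. 1b->1: no, abbbaa/baa meet in 2 with "a" left. 1b->2: no, ba/abb meet in 2. Open state 3: 1b->3.
baa: 2a undefined. 2a->0: ok.
bab: 2b undefined. 2b->0: no, ba/babba meet in 2. 2b->1: ok.
bba: 3a undefined. 3a->0: no, bbaaa/bba meet in 0. 3a->1: no, bbaaa/a meet in 0. 3a->2: no, bbaaa/a meet in 0. 3a->3: no, bbaaa/bba meet in 3. Open state 4: 3a->4.
bbb: 3b undefined. 3b->0: no, abbbaa/a meet in 0. 3b->1: no, abbbaa/a meet in 0. 3b->2: no, abbbaa/a meet in 0. 3b->3: ok.
bbaa: 4a undefined. 4a->0: no, abbbaa/a meet in 0. 4a->1: ok.
bbab: 4b undefined. 4b->0: ok.
All examples now run through 5 states with every (state, symbol) defined. Accept strings end in {1,2}, Reject strings end in {0,3,4}; accept={1,2}.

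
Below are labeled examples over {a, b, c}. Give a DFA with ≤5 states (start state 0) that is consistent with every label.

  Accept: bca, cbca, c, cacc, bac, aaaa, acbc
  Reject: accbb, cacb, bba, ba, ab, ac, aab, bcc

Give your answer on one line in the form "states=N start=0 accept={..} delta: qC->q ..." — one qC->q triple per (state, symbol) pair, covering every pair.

states=5 start=0 accept={1,4} delta: 0a->1 0b->1 0c->1 1a->2 1b->2 1c->3 2a->0 2b->0 2c->4 3a->1 3b->0 3c->0 4a->1 4b->0 4c->1

Grow the machine one transition at a time. Run the examples from 0; the earliest place one falls off (shortest prefix, ties alphabetical) gets sent to the lowest-numbered state that keeps every Accept/Reject pair distinguishable — a pair clashes when both reach the same state with identical unread suffix — and to a fresh state only if none does.
a: 0a undefined. 0a->0: no, c/ac meet in 0 with "c" left. Open state 1: 0a->1.
b: 0b undefined. 0b->0: no, bac/ac meet in 1 with "c" left. 0b->1: ok.
c: 0c undefined. 0c->0: no, cacc/bcc meet in 1 with "cc" left. 0c->1: ok.
aa: 1a undefined. 1a->0: no, c/aab meet in 1. 1a->1: no, c/ba meet in 1. Open state 2: 1a->2.
ab: 1b undefined. 1b->0: no, cbca/ba meet in 2. 1b->1: no, c/ab meet in 1. 1b->2: ok.
ac: 1c undefined. 1c->0: no, bca/bcc meet in 1. 1c->1: no, bca/ba meet in 2. 1c->2: no, bca/bba meet in 2 with "a" left. Open state 3: 1c->3.
aaa: 2a undefined. 2a->0: ok.
aab: 2b undefined. 2b->0: ok.
acb: 3b undefined. 3b->0: ok.
acc: 3c undefined. 3c->0: ok.
bac: 2c undefined. 2c->0: no, cbca/cacb meet in 1. 2c->1: no, cbca/accbb meet in 2. 2c->2: no, cbca/cacb meet in 0. 2c->3: no, cacc/cacb meet in 0. Open state 4: 2c->4.
bca: 3a undefined. 3a->0: no, bca/bba meet in 0. 3a->1: ok.
cacb: 4b undefined. 4b->0: ok.
cacc: 4c undefined. 4c->0: no, cacc/cacb meet in 0. 4c->1: ok.
cbca: 4a undefined. 4a->0: no, cbca/cacb meet in 0. 4a->1: ok.
All examples now run through 5 states with every (state, symbol) defined. Accept strings end in {1,4}, Reject strings end in {0,2,3}; accept={1,4}.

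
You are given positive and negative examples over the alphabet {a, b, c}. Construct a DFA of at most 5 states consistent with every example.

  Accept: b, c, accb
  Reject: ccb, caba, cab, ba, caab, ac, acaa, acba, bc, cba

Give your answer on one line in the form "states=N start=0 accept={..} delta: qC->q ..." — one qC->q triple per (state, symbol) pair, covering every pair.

states=3 start=0 accept={1} delta: 0a->1 0b->1 0c->1 1a->2 1b->1 1c->2 2a->2 2b->2 2c->0

Grow the machine one transition at a time. Run the examples from 0; the earliest place one falls off (shortest prefix, ties alphabetical) gets sent to the lowest-numbered state that keeps every Accept/Reject pair distinguishable — a pair clashes when both reach the same state with identical unread suffix — and to a fresh state only if none does.
a: 0a undefined. 0a->0: no, c/ac meet in 0 with "c" left. Open state 1: 0a->1.
b: 0b undefined. 0b->0: no, c/bc meet in 0 with "c" left. 0b->1: ok.
c: 0c undefined. 0c->0: no, b/ccb meet in 1. 0c->1: ok.
ac: 1c undefined. 1c->0: no, b/ccb meet in 1. 1c->1: no, b/ac meet in 1. Open state 2: 1c->2.
ba: 1a undefined. 1a->0: no, b/cab meet in 1. 1a->1: no, b/ba meet in 1. 1a->2: ok.
cb: 1b undefined. 1b->0: no, b/cba meet in 1. 1b->1: ok.
aca: 2a undefined. 2a->0: no, b/caab meet in 1. 2a->1: no, b/caab meet in 1. 2a->2: ok.
acb: 2b undefined. 2b->0: no, b/caba meet in 1. 2b->1: no, b/ccb meet in 1. 2b->2: ok.
acc: 2c undefined. 2c->0: ok.
All examples now run through 3 states with every (state, symbol) defined. Accept strings end in {1}, Reject strings end in {2}; accept={1}.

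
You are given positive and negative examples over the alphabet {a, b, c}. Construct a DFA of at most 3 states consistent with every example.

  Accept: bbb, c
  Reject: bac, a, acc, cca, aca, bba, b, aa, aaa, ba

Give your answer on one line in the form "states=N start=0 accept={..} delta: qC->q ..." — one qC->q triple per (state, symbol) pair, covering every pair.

Grow the machine one transition at a time. Run the examples from 0; the earliest place one falls off (shortest prefix, ties alphabetical) gets sent to the lowest-numbered state that keeps every Accept/Reject pair distinguishable — a pair clashes when both reach the same state with identical unread suffix — and to a fresh state only if none does.
a: 0a undefined. 0a->0: ok.
b: 0b undefined. 0b->0: no, bbb/a meet in 0. Open state 1: 0b->1.
c: 0c undefined. 0c->0: no, c/a meet in 0. 0c->1: no, c/b meet in 1. Open state 2: 0c->2.
ba: 1a undefined. 1a->0: no, c/bac meet in 2. 1a->1: ok.
bb: 1b undefined. 1b->0: no, bbb/b meet in 1. 1b->1: no, bbb/bba meet in 1. 1b->2: ok.
cc: 2c undefined. 2c->0: ok.
aca: 2a undefined. 2a->0: ok.
bac: 1c undefined. 1c->0: ok.
bbb: 2b undefined. 2b->0: no, bbb/bac meet in 0. 2b->1: no, bbb/b meet in 1. 2b->2: ok.
All examples now run through 3 states with every (state, symbol) defined. Accept strings end in {2}, Reject strings end in {0,1}; accept={2}.

states=3 start=0 accept={2} delta: 0a->0 0b->1 0c->2 1a->1 1b->2 1c->0 2a->0 2b->2 2c->0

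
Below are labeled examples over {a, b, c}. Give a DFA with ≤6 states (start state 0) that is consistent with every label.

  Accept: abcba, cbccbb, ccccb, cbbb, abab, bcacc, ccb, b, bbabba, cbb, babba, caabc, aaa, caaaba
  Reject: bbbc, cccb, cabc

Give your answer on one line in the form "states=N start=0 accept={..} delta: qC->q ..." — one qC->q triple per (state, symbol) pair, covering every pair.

states=4 start=0 accept={0,2} delta: 0a->0 0b->0 0c->1 1a->2 1b->0 1c->2 2a->3 2b->0 2c->3 3a->0 3b->1 3c->0

Grow the machine one transition at a time. Run the examples from 0; the earliest place one falls off (shortest prefix, ties alphabetical) gets sent to the lowest-numbered state that keeps every Accept/Reject pair distinguishable — a pair clashes when both reach the same state with identical unread suffix — and to a fresh state only if none does.
a: 0a undefined. 0a->0: ok.
b: 0b undefined. 0b->0: ok.
c: 0c undefined. 0c->0: no, abcba/bbbc meet in 0. Open state 1: 0c->1.
ca: 1a undefined. 1a->0: no, caabc/bbbc meet in 1. 1a->1: no, caabc/cabc meet in 1 with "bc" left. Open state 2: 1a->2.
cb: 1b undefined. 1b->0: ok.
cc: 1c undefined. 1c->0: no, abcba/cccb meet in 0. 1c->1: no, abcba/cccb meet in 0. 1c->2: ok.
caa: 2a undefined. 2a->0: no, caabc/bbbc meet in 1. 2a->1: no, caabc/bbbc meet in 1. 2a->2: no, caabc/cabc meet in 2 with "bc" left. Open state 3: 2a->3.
cab: 2b undefined. 2b->0: ok.
ccc: 2c undefined. 2c->0: no, abcba/cccb meet in 0. 2c->1: no, abcba/cccb meet in 0. 2c->2: no, abcba/cccb meet in 0. 2c->3: ok.
caaa: 3a undefined. 3a->0: ok.
caab: 3b undefined. 3b->0: no, abcba/cccb meet in 0. 3b->1: ok.
cccc: 3c undefined. 3c->0: ok.
All examples now run through 4 states with every (state, symbol) defined. Accept strings end in {0,2}, Reject strings end in {1}; accept={0,2}.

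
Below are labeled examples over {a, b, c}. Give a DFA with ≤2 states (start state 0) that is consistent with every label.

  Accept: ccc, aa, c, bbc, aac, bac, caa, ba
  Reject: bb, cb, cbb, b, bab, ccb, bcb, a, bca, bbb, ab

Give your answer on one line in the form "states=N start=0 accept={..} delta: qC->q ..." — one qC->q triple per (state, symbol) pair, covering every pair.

states=2 start=0 accept={0} delta: 0a->1 0b->1 0c->0 1a->0 1b->1 1c->0

State merging on the prefix tree: take the shortest (then alphabetical) example prefix whose next move is undefined and point that move at state 0, else 1, else 2, ...; a target is out if some Accept/Reject pair would then sit in one state with the same input left (inseparable). If every existing state is out, open a new one.
a: 0a undefined. 0a->0: no, aa/a meet in 0. Open state 1: 0a->1.
b: 0b undefined. 0b->0: no, ba/a meet in 1. 0b->1: ok.
c: 0c undefined. 0c->0: ok.
aa: 1a undefined. 1a->0: ok.
ab: 1b undefined. 1b->0: no, ccc/bb meet in 0. 1b->1: ok.
bc: 1c undefined. 1c->0: ok.
All examples now run through 2 states with every (state, symbol) defined. Accept strings end in {0}, Reject strings end in {1}; accept={0}.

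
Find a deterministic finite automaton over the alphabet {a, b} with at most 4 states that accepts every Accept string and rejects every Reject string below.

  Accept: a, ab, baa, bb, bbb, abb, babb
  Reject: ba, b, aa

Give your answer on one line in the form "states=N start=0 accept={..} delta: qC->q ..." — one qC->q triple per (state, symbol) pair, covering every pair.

Grow the machine one transition at a time. Run the examples from 0; the earliest place one falls off (shortest prefix, ties alphabetical) gets sent to the lowest-numbered state that keeps every Accept/Reject pair distinguishable — a pair clashes when both reach the same state with identical unread suffix — and to a fresh state only if none does.
a: 0a undefined. 0a->0: no, a/aa meet in 0. Open state 1: 0a->1.
b: 0b undefined. 0b->0: no, a/ba meet in 1. 0b->1: no, a/b meet in 1. Open state 2: 0b->2.
aa: 1a undefined. 1a->0: ok.
ab: 1b undefined. 1b->0: no, ab/aa meet in 0. 1b->1: ok.
ba: 2a undefined. 2a->0: ok.
bb: 2b undefined. 2b->0: no, bb/ba meet in 0. 2b->1: ok.
All examples now run through 3 states with every (state, symbol) defined. Accept strings end in {1}, Reject strings end in {0,2}; accept={1}.

states=3 start=0 accept={1} delta: 0a->1 0b->2 1a->0 1b->1 2a->0 2b->1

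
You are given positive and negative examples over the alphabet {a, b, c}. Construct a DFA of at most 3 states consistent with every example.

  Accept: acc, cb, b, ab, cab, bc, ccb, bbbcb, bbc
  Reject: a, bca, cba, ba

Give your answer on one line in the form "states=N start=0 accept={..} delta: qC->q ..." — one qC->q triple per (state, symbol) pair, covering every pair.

Fold the examples into a partial DFA from state 0: repeatedly fix the first undefined (state, symbol) met by the shortest-then-alphabetical prefix, trying targets in increasing order and rejecting any under which an Accept and a Reject string meet in one state with the same remainder; add a state when all current targets are rejected. Accepting states are where Accept strings end.
a: 0a undefined. 0a->0: ok.
b: 0b undefined. 0b->0: no, b/a meet in 0. Open state 1: 0b->1.
c: 0c undefined. 0c->0: no, acc/a meet in 0. 0c->1: ok.
ba: 1a undefined. 1a->0: ok.
bb: 1b undefined. 1b->0: no, cb/a meet in 0. 1b->1: ok.
bc: 1c undefined. 1c->0: no, acc/a meet in 0. 1c->1: ok.
All examples now run through 2 states with every (state, symbol) defined. Accept strings end in {1}, Reject strings end in {0}; accept={1}.

states=2 start=0 accept={1} delta: 0a->0 0b->1 0c->1 1a->0 1b->1 1c->1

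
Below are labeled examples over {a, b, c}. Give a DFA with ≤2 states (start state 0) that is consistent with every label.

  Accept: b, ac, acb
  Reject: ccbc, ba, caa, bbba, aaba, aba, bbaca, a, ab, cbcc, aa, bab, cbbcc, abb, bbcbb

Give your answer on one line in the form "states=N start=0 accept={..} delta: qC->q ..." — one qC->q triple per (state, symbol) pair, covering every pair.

states=2 start=0 accept={0} delta: 0a->1 0b->0 0c->1 1a->1 1b->1 1c->0

Fold the examples into a partial DFA from state 0: repeatedly fix the first undefined (state, symbol) met by the shortest-then-alphabetical prefix, trying targets in increasing order and rejecting any under which an Accept and a Reject string meet in one state with the same remainder; add a state when all current targets are rejected. Accepting states are where Accept strings end.
a: 0a undefined. 0a->0: no, b/ab meet in 0 with "b" left. Open state 1: 0a->1.
b: 0b undefined. 0b->0: ok.
c: 0c undefined. 0c->0: no, b/ccbc meet in 0. 0c->1: ok.
aa: 1a undefined. 1a->0: no, b/aa meet in 0. 1a->1: ok.
ab: 1b undefined. 1b->0: no, b/ab meet in 0. 1b->1: ok.
ac: 1c undefined. 1c->0: ok.
All examples now run through 2 states with every (state, symbol) defined. Accept strings end in {0}, Reject strings end in {1}; accept={0}.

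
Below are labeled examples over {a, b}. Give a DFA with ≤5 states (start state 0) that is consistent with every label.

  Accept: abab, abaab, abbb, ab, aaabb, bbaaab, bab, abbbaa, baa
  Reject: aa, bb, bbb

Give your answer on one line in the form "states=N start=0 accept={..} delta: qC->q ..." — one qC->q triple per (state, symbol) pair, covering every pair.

Fold the examples into a partial DFA from state 0: repeatedly fix the first undefined (state, symbol) met by the shortest-then-alphabetical prefix, trying targets in increasing order and rejecting any under which an Accept and a Reject string meet in one state with the same remainder; add a state when all current targets are rejected. Accepting states are where Accept strings end.
a: 0a undefined. 0a->0: no, abbb/bbb meet in 0 with "bbb" left. Open state 1: 0a->1.
b: 0b undefined. 0b->0: no, baa/aa meet in 1 with "a" left. 0b->1: no, ab/bb meet in 1 with "b" left. Open state 2: 0b->2.
aa: 1a undefined. 1a->0: ok.
ab: 1b undefined. 1b->0: no, abab/aa meet in 0. 1b->1: ok.
ba: 2a undefined. 2a->0: ok.
bb: 2b undefined. 2b->0: no, abab/bbb meet in 2. 2b->1: no, abaab/bb meet in 1. 2b->2: no, abab/bb meet in 2. Open state 3: 2b->3.
bba: 3a undefined. 3a->0: ok.
bbb: 3b undefined. 3b->0: ok.
All examples now run through 4 states with every (state, symbol) defined. Accept strings end in {1,2}, Reject strings end in {0,3}; accept={1,2}.

states=4 start=0 accept={1,2} delta: 0a->1 0b->2 1a->0 1b->1 2a->0 2b->3 3a->0 3b->0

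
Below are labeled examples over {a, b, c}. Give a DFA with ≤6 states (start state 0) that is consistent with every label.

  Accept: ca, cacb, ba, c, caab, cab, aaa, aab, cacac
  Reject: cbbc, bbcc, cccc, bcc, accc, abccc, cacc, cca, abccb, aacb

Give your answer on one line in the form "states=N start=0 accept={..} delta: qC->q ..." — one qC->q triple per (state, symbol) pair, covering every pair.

states=5 start=0 accept={0,1,2} delta: 0a->0 0b->0 0c->1 1a->2 1b->3 1c->3 2a->0 2b->0 2c->4 3a->3 3b->3 3c->3 4a->0 4b->0 4c->3

Grow the machine one transition at a time. Run the examples from 0; the earliest place one falls off (shortest prefix, ties alphabetical) gets sent to the lowest-numbered state that keeps every Accept/Reject pair distinguishable — a pair clashes when both reach the same state with identical unread suffix — and to a fresh state only if none does.
a: 0a undefined. 0a->0: ok.
b: 0b undefined. 0b->0: ok.
c: 0c undefined. 0c->0: no, ca/cbbc meet in 0. Open state 1: 0c->1.
ca: 1a undefined. 1a->0: no, cacb/aacb meet in 1 with "b" left. 1a->1: no, cacb/abccb meet in 1 with "cb" left. Open state 2: 1a->2.
cb: 1b undefined. 1b->0: no, ba/aacb meet in 0. 1b->1: no, c/aacb meet in 1. 1b->2: no, ca/aacb meet in 2. Open state 3: 1b->3.
cc: 1c undefined. 1c->0: no, ba/bbcc meet in 0. 1c->1: no, ca/cca meet in 2. 1c->2: no, ca/bbcc meet in 2. 1c->3: ok.
caa: 2a undefined. 2a->0: ok.
cab: 2b undefined. 2b->0: ok.
cac: 2c undefined. 2c->0: no, c/cacc meet in 1. 2c->1: no, cacb/bbcc meet in 3. 2c->2: no, ca/cacc meet in 2. 2c->3: no, cacb/abccb meet in 3 with "b" left. Open state 4: 2c->4.
cbb: 3b undefined. 3b->0: no, ba/abccb meet in 0. 3b->1: no, c/abccb meet in 1. 3b->2: no, ca/abccb meet in 2. 3b->3: ok.
cca: 3a undefined. 3a->0: no, ba/cca meet in 0. 3a->1: no, c/cca meet in 1. 3a->2: no, ca/cca meet in 2. 3a->3: ok.
ccc: 3c undefined. 3c->0: no, ba/cbbc meet in 0. 3c->1: no, c/cbbc meet in 1. 3c->2: no, ca/cbbc meet in 2. 3c->3: ok.
caca: 4a undefined. 4a->0: ok.
cacb: 4b undefined. 4b->0: ok.
cacc: 4c undefined. 4c->0: no, cacb/cacc meet in 0. 4c->1: no, c/cacc meet in 1. 4c->2: no, ca/cacc meet in 2. 4c->3: ok.
All examples now run through 5 states with every (state, symbol) defined. Accept strings end in {0,1,2}, Reject strings end in {3}; accept={0,1,2}.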